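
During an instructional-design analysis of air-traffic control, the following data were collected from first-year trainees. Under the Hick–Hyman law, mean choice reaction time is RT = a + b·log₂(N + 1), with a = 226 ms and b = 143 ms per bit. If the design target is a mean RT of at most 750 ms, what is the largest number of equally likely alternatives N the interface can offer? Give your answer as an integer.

Set 226 + 143·log₂(N + 1) ≤ 750.
log₂(N + 1) ≤ (750 − 226) / 143 = 3.6643.
N + 1 ≤ 2^3.6643 = 12.6784.
N ≤ 11.6784, so the largest integer N is 11.

11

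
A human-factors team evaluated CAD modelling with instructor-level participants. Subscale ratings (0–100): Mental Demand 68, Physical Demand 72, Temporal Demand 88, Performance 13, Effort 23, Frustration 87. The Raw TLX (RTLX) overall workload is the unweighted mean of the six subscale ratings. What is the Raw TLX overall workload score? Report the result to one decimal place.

58.5

Sum of ratings = 68 + 72 + 88 + 13 + 23 + 87 = 351.
RTLX = 351 / 6 = 58.5000 ≈ 58.5.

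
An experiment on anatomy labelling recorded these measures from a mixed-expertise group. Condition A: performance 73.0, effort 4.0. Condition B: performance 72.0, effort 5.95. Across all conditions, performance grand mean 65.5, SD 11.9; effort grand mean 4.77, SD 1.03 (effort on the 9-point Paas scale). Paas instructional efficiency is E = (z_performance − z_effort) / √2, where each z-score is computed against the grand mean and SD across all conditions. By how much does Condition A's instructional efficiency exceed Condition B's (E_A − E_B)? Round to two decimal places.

1.40

Condition A: z_P = (73.0 − 65.5)/11.9 = 0.6303; z_E = (4.0 − 4.77)/1.03 = -0.7476; E_A = (0.6303 − (-0.7476))/√2 = 0.9743.
Condition B: z_P = (72.0 − 65.5)/11.9 = 0.5462; z_E = (5.95 − 4.77)/1.03 = 1.1456; E_B = (0.5462 − 1.1456)/√2 = -0.4238.
E_A − E_B = 0.9743 − (-0.4238) = 1.3981 ≈ 1.40.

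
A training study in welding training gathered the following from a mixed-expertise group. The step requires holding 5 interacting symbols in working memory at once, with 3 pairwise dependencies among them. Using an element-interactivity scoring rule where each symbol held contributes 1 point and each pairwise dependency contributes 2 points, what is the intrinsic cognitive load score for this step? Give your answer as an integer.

11

Element contribution: 5 × 1 = 5.
Interaction contribution: 3 × 2 = 6.
Intrinsic load = 5 + 6 = 11.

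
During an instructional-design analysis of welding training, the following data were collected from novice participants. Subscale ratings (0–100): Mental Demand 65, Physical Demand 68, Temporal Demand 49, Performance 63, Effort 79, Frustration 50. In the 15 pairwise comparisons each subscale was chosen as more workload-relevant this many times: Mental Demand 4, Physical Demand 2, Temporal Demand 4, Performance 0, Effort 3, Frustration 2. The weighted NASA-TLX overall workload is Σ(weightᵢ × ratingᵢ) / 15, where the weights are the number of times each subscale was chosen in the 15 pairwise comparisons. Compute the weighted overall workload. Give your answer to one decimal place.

61.9

The tallies are the weights (they sum to 15).
Weighted sum = 4·65 + 2·68 + 4·49 + 0·63 + 3·79 + 2·50
            = 260 + 136 + 196 + 0 + 237 + 100 = 929.
Overall workload = 929 / 15 = 61.9333 ≈ 61.9.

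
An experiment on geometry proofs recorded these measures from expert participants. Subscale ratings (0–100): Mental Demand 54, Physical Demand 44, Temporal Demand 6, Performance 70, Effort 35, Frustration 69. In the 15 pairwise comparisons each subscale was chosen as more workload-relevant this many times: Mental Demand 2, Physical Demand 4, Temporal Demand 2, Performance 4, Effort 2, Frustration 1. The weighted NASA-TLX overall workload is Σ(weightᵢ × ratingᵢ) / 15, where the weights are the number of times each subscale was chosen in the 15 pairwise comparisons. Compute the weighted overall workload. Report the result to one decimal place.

47.7

The tallies are the weights (they sum to 15).
Weighted sum = 2·54 + 4·44 + 2·6 + 4·70 + 2·35 + 1·69
            = 108 + 176 + 12 + 280 + 70 + 69 = 715.
Overall workload = 715 / 15 = 47.6667 ≈ 47.7.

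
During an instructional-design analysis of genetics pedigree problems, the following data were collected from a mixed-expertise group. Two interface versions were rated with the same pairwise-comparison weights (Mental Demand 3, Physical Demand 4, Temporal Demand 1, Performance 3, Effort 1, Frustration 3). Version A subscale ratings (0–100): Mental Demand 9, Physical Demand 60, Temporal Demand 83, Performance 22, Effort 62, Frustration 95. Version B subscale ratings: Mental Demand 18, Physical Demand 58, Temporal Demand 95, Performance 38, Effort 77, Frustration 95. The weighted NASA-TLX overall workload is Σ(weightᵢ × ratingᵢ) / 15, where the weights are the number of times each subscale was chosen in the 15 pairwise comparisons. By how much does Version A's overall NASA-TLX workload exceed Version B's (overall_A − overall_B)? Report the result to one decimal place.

-6.3

Version A weighted sum = 3·9 + 4·60 + 1·83 + 3·22 + 1·62 + 3·95 = 27 + 240 + 83 + 66 + 62 + 285 = 763; overall_A = 763/15 = 50.8667.
Version B weighted sum = 3·18 + 4·58 + 1·95 + 3·38 + 1·77 + 3·95 = 54 + 232 + 95 + 114 + 77 + 285 = 857; overall_B = 857/15 = 57.1333.
Difference = 50.8667 − 57.1333 = -6.2666 ≈ -6.3.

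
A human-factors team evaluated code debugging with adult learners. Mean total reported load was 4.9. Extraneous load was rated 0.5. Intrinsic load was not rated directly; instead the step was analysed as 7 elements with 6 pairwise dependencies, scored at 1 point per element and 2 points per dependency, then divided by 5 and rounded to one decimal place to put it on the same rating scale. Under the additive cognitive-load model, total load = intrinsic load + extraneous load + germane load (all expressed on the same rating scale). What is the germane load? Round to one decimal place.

Intrinsic (element-interactivity): (7 × 1 + 6 × 2) / 5 = 19 / 5 = 3.8000 → 3.8.
germane load = total − intrinsic − extraneous
             = 4.9 − 3.8 − 0.5 = 0.6.

0.6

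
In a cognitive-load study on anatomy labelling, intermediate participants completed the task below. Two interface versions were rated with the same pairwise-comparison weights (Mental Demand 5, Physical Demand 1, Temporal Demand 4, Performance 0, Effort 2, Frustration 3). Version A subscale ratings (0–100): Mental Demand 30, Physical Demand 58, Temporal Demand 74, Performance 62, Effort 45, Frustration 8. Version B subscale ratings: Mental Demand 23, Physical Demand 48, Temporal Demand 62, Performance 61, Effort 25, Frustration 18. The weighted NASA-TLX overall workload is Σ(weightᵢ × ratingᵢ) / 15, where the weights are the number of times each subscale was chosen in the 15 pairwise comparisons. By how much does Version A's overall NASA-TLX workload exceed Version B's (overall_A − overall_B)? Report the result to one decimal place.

6.9

Version A weighted sum = 5·30 + 1·58 + 4·74 + 0·62 + 2·45 + 3·8 = 150 + 58 + 296 + 0 + 90 + 24 = 618; overall_A = 618/15 = 41.2000.
Version B weighted sum = 5·23 + 1·48 + 4·62 + 0·61 + 2·25 + 3·18 = 115 + 48 + 248 + 0 + 50 + 54 = 515; overall_B = 515/15 = 34.3333.
Difference = 41.2000 − 34.3333 = 6.8667 ≈ 6.9.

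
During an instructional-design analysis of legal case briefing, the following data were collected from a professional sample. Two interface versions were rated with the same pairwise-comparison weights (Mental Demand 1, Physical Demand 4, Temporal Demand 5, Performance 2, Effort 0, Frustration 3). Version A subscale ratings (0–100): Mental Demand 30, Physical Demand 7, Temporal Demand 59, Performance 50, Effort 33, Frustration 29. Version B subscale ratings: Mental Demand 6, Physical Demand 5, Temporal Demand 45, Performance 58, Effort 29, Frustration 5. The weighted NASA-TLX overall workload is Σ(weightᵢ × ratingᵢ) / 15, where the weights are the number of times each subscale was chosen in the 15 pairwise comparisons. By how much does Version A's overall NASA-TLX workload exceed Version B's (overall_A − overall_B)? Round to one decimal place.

Version A weighted sum = 1·30 + 4·7 + 5·59 + 2·50 + 0·33 + 3·29 = 30 + 28 + 295 + 100 + 0 + 87 = 540; overall_A = 540/15 = 36.0000.
Version B weighted sum = 1·6 + 4·5 + 5·45 + 2·58 + 0·29 + 3·5 = 6 + 20 + 225 + 116 + 0 + 15 = 382; overall_B = 382/15 = 25.4667.
Difference = 36.0000 − 25.4667 = 10.5333 ≈ 10.5.

10.5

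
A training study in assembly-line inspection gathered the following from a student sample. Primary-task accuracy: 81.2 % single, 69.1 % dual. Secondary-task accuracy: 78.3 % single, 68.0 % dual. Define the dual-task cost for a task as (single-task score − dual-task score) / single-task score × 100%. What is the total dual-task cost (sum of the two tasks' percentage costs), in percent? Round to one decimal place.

28.1

Primary cost = (81.2 − 69.1) / 81.2 × 100% = 14.9015%.
Secondary cost = (78.3 − 68.0) / 78.3 × 100% = 13.1545%.
Total = 14.9015% + 13.1545% = 28.0560% ≈ 28.1%.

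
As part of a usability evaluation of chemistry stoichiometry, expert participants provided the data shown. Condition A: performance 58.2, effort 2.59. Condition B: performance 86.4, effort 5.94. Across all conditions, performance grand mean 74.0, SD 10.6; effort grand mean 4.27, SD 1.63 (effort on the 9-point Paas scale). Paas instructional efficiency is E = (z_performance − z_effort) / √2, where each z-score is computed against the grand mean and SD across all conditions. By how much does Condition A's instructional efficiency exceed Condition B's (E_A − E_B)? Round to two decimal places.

-0.43

Condition A: z_P = (58.2 − 74.0)/10.6 = -1.4906; z_E = (2.59 − 4.27)/1.63 = -1.0307; E_A = (-1.4906 − (-1.0307))/√2 = -0.3252.
Condition B: z_P = (86.4 − 74.0)/10.6 = 1.1698; z_E = (5.94 − 4.27)/1.63 = 1.0245; E_B = (1.1698 − 1.0245)/√2 = 0.1027.
E_A − E_B = -0.3252 − 0.1027 = -0.4279 ≈ -0.43.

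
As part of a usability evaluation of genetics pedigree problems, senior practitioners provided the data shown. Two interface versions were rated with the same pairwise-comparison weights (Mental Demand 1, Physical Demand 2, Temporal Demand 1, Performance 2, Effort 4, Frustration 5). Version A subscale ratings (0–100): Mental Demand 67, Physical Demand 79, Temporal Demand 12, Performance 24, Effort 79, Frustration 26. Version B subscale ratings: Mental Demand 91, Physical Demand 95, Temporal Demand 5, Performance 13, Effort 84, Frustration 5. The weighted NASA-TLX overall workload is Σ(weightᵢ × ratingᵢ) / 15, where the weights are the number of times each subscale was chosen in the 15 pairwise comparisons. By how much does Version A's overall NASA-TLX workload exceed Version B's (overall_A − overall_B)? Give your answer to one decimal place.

3.9

Version A weighted sum = 1·67 + 2·79 + 1·12 + 2·24 + 4·79 + 5·26 = 67 + 158 + 12 + 48 + 316 + 130 = 731; overall_A = 731/15 = 48.7333.
Version B weighted sum = 1·91 + 2·95 + 1·5 + 2·13 + 4·84 + 5·5 = 91 + 190 + 5 + 26 + 336 + 25 = 673; overall_B = 673/15 = 44.8667.
Difference = 48.7333 − 44.8667 = 3.8666 ≈ 3.9.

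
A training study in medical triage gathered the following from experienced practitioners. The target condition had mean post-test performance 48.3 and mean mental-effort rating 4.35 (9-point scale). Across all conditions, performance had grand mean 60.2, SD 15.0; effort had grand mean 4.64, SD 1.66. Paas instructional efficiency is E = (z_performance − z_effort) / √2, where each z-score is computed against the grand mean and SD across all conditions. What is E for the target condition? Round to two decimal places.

-0.44

z_performance = (48.3 − 60.2) / 15.0 = -11.9000 / 15.0 = -0.7933.
z_effort = (4.35 − 4.64) / 1.66 = -0.2900 / 1.66 = -0.1747.
z_P − z_E = -0.7933 − (-0.1747) = -0.6186.
E = -0.6186 / √2 = -0.6186 / 1.41421 = -0.4374 ≈ -0.44.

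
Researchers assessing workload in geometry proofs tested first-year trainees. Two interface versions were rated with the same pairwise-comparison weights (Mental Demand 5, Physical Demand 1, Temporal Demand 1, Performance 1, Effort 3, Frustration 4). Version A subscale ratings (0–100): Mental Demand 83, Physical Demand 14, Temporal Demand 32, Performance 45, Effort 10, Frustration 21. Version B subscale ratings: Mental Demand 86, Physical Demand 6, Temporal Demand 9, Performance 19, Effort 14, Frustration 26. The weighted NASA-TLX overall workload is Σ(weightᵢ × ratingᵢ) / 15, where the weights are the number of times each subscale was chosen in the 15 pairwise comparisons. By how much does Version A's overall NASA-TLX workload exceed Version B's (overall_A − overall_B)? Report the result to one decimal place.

0.7

Version A weighted sum = 5·83 + 1·14 + 1·32 + 1·45 + 3·10 + 4·21 = 415 + 14 + 32 + 45 + 30 + 84 = 620; overall_A = 620/15 = 41.3333.
Version B weighted sum = 5·86 + 1·6 + 1·9 + 1·19 + 3·14 + 4·26 = 430 + 6 + 9 + 19 + 42 + 104 = 610; overall_B = 610/15 = 40.6667.
Difference = 41.3333 − 40.6667 = 0.6666 ≈ 0.7.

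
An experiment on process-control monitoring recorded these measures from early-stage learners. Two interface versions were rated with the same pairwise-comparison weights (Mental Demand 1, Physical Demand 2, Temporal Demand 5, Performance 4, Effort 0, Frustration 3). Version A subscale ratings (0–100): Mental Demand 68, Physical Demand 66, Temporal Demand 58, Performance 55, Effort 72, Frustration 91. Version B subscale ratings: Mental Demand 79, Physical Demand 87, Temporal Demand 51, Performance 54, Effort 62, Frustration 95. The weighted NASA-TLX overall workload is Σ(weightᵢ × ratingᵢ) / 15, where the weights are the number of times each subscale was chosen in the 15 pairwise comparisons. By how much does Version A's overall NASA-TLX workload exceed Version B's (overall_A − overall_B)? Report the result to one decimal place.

Version A weighted sum = 1·68 + 2·66 + 5·58 + 4·55 + 0·72 + 3·91 = 68 + 132 + 290 + 220 + 0 + 273 = 983; overall_A = 983/15 = 65.5333.
Version B weighted sum = 1·79 + 2·87 + 5·51 + 4·54 + 0·62 + 3·95 = 79 + 174 + 255 + 216 + 0 + 285 = 1009; overall_B = 1009/15 = 67.2667.
Difference = 65.5333 − 67.2667 = -1.7334 ≈ -1.7.

-1.7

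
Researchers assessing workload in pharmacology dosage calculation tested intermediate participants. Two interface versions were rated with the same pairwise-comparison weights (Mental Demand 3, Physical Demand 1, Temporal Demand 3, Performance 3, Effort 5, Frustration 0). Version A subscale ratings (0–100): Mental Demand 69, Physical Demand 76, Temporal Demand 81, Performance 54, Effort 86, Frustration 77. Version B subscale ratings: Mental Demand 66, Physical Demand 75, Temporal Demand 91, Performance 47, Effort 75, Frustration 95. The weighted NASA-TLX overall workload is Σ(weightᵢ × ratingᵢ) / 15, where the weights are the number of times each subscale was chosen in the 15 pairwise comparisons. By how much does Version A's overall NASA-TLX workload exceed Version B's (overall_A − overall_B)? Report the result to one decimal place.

Version A weighted sum = 3·69 + 1·76 + 3·81 + 3·54 + 5·86 + 0·77 = 207 + 76 + 243 + 162 + 430 + 0 = 1118; overall_A = 1118/15 = 74.5333.
Version B weighted sum = 3·66 + 1·75 + 3·91 + 3·47 + 5·75 + 0·95 = 198 + 75 + 273 + 141 + 375 + 0 = 1062; overall_B = 1062/15 = 70.8000.
Difference = 74.5333 − 70.8000 = 3.7333 ≈ 3.7.

3.7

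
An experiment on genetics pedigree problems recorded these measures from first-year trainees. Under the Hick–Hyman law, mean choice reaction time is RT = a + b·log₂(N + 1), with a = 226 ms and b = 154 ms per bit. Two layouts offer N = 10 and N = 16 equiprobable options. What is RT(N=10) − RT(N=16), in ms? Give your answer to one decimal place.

-96.7

RT(10) = 226 + 154·log₂(11) = 226 + 154·3.4594 = 758.7476 ms.
RT(16) = 226 + 154·log₂(17) = 226 + 154·4.0875 = 855.4750 ms.
Difference = 758.7476 − 855.4750 = -96.7274 ≈ -96.7 ms.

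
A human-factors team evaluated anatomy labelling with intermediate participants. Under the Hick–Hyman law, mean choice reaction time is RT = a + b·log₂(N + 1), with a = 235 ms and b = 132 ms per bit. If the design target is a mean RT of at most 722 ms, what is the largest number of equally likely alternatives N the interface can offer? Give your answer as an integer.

11

Set 235 + 132·log₂(N + 1) ≤ 722.
log₂(N + 1) ≤ (722 − 235) / 132 = 3.6894.
N + 1 ≤ 2^3.6894 = 12.9009.
N ≤ 11.9009, so the largest integer N is 11.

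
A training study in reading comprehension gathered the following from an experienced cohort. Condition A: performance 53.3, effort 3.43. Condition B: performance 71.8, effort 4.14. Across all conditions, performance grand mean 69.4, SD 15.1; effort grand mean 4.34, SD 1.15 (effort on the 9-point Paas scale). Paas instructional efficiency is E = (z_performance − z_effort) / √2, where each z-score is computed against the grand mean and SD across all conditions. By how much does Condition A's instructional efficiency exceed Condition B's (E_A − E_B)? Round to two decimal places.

-0.43

Condition A: z_P = (53.3 − 69.4)/15.1 = -1.0662; z_E = (3.43 − 4.34)/1.15 = -0.7913; E_A = (-1.0662 − (-0.7913))/√2 = -0.1944.
Condition B: z_P = (71.8 − 69.4)/15.1 = 0.1589; z_E = (4.14 − 4.34)/1.15 = -0.1739; E_B = (0.1589 − (-0.1739))/√2 = 0.2353.
E_A − E_B = -0.1944 − 0.2353 = -0.4297 ≈ -0.43.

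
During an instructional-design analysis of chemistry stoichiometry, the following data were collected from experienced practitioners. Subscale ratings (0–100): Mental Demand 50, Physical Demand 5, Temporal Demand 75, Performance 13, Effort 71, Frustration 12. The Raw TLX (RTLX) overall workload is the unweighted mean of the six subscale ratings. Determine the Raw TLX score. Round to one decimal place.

37.7

Sum of ratings = 50 + 5 + 75 + 13 + 71 + 12 = 226.
RTLX = 226 / 6 = 37.6667 ≈ 37.7.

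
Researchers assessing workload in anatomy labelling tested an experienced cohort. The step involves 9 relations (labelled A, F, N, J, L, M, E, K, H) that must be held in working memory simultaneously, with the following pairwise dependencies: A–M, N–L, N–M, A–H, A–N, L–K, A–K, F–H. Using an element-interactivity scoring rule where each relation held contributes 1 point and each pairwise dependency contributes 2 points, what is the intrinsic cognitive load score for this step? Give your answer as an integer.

Count of relations held simultaneously: 9.
Count of pairwise dependencies listed: 8.
Element contribution: 9 × 1 = 9.
Interaction contribution: 8 × 2 = 16.
Intrinsic load = 9 + 16 = 25.

25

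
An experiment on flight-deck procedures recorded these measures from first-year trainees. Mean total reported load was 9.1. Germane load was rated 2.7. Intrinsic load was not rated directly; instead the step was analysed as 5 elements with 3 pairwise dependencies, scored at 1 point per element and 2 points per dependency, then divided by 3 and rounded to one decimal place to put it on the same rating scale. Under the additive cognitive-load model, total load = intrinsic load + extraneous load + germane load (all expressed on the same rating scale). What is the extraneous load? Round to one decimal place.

2.7

Intrinsic (element-interactivity): (5 × 1 + 3 × 2) / 3 = 11 / 3 = 3.6667 → 3.7.
extraneous load = total − intrinsic − germane
             = 9.1 − 3.7 − 2.7 = 2.7.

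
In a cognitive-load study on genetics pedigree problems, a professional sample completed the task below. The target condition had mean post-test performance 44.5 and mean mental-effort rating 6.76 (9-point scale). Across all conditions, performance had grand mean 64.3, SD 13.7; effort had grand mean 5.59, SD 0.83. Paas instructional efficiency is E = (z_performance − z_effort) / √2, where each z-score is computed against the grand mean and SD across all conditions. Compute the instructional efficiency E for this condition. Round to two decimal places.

z_performance = (44.5 − 64.3) / 13.7 = -19.8000 / 13.7 = -1.4453.
z_effort = (6.76 − 5.59) / 0.83 = 1.1700 / 0.83 = 1.4096.
z_P − z_E = -1.4453 − 1.4096 = -2.8549.
E = -2.8549 / √2 = -2.8549 / 1.41421 = -2.0187 ≈ -2.02.

-2.02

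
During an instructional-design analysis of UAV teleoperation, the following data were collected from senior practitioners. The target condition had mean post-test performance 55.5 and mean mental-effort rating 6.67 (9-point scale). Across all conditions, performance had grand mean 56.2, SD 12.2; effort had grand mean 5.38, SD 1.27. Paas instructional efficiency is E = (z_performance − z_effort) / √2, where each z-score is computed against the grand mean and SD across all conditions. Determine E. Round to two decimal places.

z_performance = (55.5 − 56.2) / 12.2 = -0.7000 / 12.2 = -0.0574.
z_effort = (6.67 − 5.38) / 1.27 = 1.2900 / 1.27 = 1.0157.
z_P − z_E = -0.0574 − 1.0157 = -1.0731.
E = -1.0731 / √2 = -1.0731 / 1.41421 = -0.7588 ≈ -0.76.

-0.76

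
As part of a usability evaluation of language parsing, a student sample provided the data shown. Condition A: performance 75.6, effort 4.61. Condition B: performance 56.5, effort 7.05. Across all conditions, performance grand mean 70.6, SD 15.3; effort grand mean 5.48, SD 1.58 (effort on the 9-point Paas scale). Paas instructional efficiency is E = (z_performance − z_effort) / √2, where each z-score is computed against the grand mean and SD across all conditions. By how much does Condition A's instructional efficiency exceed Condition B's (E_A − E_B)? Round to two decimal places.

Condition A: z_P = (75.6 − 70.6)/15.3 = 0.3268; z_E = (4.61 − 5.48)/1.58 = -0.5506; E_A = (0.3268 − (-0.5506))/√2 = 0.6204.
Condition B: z_P = (56.5 − 70.6)/15.3 = -0.9216; z_E = (7.05 − 5.48)/1.58 = 0.9937; E_B = (-0.9216 − 0.9937)/√2 = -1.3543.
E_A − E_B = 0.6204 − (-1.3543) = 1.9747 ≈ 1.97.

1.97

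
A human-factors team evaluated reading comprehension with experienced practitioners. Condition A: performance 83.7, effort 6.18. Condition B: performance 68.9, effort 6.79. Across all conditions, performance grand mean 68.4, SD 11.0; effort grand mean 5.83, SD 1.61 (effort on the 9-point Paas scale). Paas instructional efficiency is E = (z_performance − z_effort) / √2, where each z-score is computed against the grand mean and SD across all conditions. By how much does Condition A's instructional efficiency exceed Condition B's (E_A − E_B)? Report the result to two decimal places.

1.22

Condition A: z_P = (83.7 − 68.4)/11.0 = 1.3909; z_E = (6.18 − 5.83)/1.61 = 0.2174; E_A = (1.3909 − 0.2174)/√2 = 0.8298.
Condition B: z_P = (68.9 − 68.4)/11.0 = 0.0455; z_E = (6.79 − 5.83)/1.61 = 0.5963; E_B = (0.0455 − 0.5963)/√2 = -0.3895.
E_A − E_B = 0.8298 − (-0.3895) = 1.2193 ≈ 1.22.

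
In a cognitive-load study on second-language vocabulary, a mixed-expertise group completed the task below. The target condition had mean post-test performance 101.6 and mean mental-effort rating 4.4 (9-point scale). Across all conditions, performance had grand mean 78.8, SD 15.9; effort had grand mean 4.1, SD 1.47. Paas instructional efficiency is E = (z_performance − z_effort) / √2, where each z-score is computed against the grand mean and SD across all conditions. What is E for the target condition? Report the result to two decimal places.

0.87

z_performance = (101.6 − 78.8) / 15.9 = 22.8000 / 15.9 = 1.4340.
z_effort = (4.4 − 4.1) / 1.47 = 0.3000 / 1.47 = 0.2041.
z_P − z_E = 1.4340 − 0.2041 = 1.2299.
E = 1.2299 / √2 = 1.2299 / 1.41421 = 0.8697 ≈ 0.87.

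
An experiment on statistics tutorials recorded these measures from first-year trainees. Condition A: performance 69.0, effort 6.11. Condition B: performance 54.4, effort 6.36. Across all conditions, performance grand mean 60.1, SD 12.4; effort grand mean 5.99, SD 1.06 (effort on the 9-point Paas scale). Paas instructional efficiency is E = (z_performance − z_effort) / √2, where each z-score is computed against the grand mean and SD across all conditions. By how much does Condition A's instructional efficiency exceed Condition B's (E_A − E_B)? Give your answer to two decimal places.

Condition A: z_P = (69.0 − 60.1)/12.4 = 0.7177; z_E = (6.11 − 5.99)/1.06 = 0.1132; E_A = (0.7177 − 0.1132)/√2 = 0.4274.
Condition B: z_P = (54.4 − 60.1)/12.4 = -0.4597; z_E = (6.36 − 5.99)/1.06 = 0.3491; E_B = (-0.4597 − 0.3491)/√2 = -0.5719.
E_A − E_B = 0.4274 − (-0.5719) = 0.9993 ≈ 1.00.

1.00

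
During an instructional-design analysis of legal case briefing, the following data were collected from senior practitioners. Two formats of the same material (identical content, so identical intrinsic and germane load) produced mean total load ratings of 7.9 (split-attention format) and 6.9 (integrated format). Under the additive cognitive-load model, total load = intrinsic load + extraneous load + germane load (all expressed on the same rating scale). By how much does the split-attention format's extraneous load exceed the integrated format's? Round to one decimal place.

Intrinsic and germane load are equal across formats, so the difference in total load equals the difference in extraneous load.
Extraneous-load difference = 7.9 − 6.9 = 1.0.

1.0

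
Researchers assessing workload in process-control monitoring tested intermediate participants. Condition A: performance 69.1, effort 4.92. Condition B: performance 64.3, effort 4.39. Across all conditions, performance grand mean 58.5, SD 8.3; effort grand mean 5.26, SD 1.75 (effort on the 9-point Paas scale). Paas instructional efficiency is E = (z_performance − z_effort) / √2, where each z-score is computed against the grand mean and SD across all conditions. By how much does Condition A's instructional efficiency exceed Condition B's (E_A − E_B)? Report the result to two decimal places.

Condition A: z_P = (69.1 − 58.5)/8.3 = 1.2771; z_E = (4.92 − 5.26)/1.75 = -0.1943; E_A = (1.2771 − (-0.1943))/√2 = 1.0404.
Condition B: z_P = (64.3 − 58.5)/8.3 = 0.6988; z_E = (4.39 − 5.26)/1.75 = -0.4971; E_B = (0.6988 − (-0.4971))/√2 = 0.8456.
E_A − E_B = 1.0404 − 0.8456 = 0.1948 ≈ 0.19.

0.19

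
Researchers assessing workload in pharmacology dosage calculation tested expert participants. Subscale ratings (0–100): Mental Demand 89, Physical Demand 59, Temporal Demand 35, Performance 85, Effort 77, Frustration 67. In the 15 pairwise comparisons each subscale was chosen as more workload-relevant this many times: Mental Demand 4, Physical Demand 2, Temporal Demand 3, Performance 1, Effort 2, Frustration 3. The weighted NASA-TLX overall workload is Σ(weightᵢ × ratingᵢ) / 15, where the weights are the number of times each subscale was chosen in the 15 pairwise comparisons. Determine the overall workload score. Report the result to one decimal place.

The tallies are the weights (they sum to 15).
Weighted sum = 4·89 + 2·59 + 3·35 + 1·85 + 2·77 + 3·67
            = 356 + 118 + 105 + 85 + 154 + 201 = 1019.
Overall workload = 1019 / 15 = 67.9333 ≈ 67.9.

67.9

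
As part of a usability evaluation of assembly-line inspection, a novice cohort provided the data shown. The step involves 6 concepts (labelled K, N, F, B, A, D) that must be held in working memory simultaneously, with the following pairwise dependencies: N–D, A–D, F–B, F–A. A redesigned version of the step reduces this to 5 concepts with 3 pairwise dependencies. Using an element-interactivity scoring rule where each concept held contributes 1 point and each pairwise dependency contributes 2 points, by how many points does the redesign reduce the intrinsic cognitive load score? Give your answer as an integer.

3

Original: 6 × 1 + 4 × 2 = 6 + 8 = 14.
Redesigned: 5 × 1 + 3 × 2 = 5 + 6 = 11.
Reduction = 14 − 11 = 3.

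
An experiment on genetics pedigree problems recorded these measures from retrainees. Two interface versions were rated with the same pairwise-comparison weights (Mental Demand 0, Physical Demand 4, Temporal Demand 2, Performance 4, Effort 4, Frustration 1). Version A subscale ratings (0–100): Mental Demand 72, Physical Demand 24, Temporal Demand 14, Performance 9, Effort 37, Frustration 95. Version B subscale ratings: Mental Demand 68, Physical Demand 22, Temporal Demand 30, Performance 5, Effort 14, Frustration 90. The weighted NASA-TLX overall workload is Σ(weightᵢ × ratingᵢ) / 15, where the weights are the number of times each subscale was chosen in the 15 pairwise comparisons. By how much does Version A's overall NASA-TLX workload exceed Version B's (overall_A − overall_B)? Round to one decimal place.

Version A weighted sum = 0·72 + 4·24 + 2·14 + 4·9 + 4·37 + 1·95 = 0 + 96 + 28 + 36 + 148 + 95 = 403; overall_A = 403/15 = 26.8667.
Version B weighted sum = 0·68 + 4·22 + 2·30 + 4·5 + 4·14 + 1·90 = 0 + 88 + 60 + 20 + 56 + 90 = 314; overall_B = 314/15 = 20.9333.
Difference = 26.8667 − 20.9333 = 5.9334 ≈ 5.9.

5.9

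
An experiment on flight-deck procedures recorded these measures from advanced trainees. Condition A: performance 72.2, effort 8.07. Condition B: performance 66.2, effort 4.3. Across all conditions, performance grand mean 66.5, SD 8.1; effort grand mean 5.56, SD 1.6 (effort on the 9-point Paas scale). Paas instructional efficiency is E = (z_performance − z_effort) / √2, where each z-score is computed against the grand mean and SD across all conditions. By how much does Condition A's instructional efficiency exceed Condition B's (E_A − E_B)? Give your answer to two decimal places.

Condition A: z_P = (72.2 − 66.5)/8.1 = 0.7037; z_E = (8.07 − 5.56)/1.6 = 1.5688; E_A = (0.7037 − 1.5688)/√2 = -0.6117.
Condition B: z_P = (66.2 − 66.5)/8.1 = -0.0370; z_E = (4.3 − 5.56)/1.6 = -0.7875; E_B = (-0.0370 − (-0.7875))/√2 = 0.5307.
E_A − E_B = -0.6117 − 0.5307 = -1.1424 ≈ -1.14.

-1.14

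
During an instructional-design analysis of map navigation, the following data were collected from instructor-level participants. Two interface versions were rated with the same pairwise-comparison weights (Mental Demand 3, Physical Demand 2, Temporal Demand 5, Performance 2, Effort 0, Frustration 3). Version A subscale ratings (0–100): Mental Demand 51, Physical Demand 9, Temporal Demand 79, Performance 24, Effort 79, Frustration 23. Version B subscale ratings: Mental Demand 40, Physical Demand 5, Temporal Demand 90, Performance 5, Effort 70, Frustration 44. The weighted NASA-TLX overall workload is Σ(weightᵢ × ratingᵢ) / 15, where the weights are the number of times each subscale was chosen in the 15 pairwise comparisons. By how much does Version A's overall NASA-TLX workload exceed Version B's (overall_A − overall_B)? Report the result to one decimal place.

-2.6

Version A weighted sum = 3·51 + 2·9 + 5·79 + 2·24 + 0·79 + 3·23 = 153 + 18 + 395 + 48 + 0 + 69 = 683; overall_A = 683/15 = 45.5333.
Version B weighted sum = 3·40 + 2·5 + 5·90 + 2·5 + 0·70 + 3·44 = 120 + 10 + 450 + 10 + 0 + 132 = 722; overall_B = 722/15 = 48.1333.
Difference = 45.5333 − 48.1333 = -2.6000 ≈ -2.6.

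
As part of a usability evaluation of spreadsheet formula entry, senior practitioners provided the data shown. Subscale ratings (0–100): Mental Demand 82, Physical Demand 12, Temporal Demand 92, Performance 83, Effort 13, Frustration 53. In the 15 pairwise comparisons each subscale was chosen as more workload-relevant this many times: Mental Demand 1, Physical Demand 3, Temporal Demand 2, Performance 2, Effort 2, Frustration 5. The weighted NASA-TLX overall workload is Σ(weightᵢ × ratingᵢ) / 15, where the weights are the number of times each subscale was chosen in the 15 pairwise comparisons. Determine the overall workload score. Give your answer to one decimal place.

50.6

The tallies are the weights (they sum to 15).
Weighted sum = 1·82 + 3·12 + 2·92 + 2·83 + 2·13 + 5·53
            = 82 + 36 + 184 + 166 + 26 + 265 = 759.
Overall workload = 759 / 15 = 50.6000 ≈ 50.6.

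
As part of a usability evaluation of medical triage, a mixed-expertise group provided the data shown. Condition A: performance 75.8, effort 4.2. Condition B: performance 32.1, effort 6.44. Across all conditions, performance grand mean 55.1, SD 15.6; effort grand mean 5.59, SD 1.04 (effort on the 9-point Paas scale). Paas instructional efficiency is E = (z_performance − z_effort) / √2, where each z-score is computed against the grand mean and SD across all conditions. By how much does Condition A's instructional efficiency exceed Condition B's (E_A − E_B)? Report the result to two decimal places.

Condition A: z_P = (75.8 − 55.1)/15.6 = 1.3269; z_E = (4.2 − 5.59)/1.04 = -1.3365; E_A = (1.3269 − (-1.3365))/√2 = 1.8833.
Condition B: z_P = (32.1 − 55.1)/15.6 = -1.4744; z_E = (6.44 − 5.59)/1.04 = 0.8173; E_B = (-1.4744 − 0.8173)/√2 = -1.6205.
E_A − E_B = 1.8833 − (-1.6205) = 3.5038 ≈ 3.50.

3.50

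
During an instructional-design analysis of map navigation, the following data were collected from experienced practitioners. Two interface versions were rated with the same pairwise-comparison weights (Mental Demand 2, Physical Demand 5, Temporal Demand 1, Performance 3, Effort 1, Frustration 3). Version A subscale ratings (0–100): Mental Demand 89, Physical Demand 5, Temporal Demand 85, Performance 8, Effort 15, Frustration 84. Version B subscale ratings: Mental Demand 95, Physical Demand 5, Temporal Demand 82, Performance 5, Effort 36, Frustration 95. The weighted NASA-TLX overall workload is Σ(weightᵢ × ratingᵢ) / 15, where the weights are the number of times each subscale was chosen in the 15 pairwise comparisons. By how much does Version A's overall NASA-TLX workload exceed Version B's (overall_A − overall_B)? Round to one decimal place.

Version A weighted sum = 2·89 + 5·5 + 1·85 + 3·8 + 1·15 + 3·84 = 178 + 25 + 85 + 24 + 15 + 252 = 579; overall_A = 579/15 = 38.6000.
Version B weighted sum = 2·95 + 5·5 + 1·82 + 3·5 + 1·36 + 3·95 = 190 + 25 + 82 + 15 + 36 + 285 = 633; overall_B = 633/15 = 42.2000.
Difference = 38.6000 − 42.2000 = -3.6000 ≈ -3.6.

-3.6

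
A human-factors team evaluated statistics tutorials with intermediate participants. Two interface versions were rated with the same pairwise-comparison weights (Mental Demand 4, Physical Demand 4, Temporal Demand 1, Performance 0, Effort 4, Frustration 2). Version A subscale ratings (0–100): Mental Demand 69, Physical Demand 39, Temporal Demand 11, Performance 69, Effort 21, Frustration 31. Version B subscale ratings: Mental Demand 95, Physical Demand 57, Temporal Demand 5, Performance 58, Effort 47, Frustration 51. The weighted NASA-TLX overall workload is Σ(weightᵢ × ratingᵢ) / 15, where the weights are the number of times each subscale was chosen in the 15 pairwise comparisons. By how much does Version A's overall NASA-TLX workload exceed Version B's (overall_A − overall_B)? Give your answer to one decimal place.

Version A weighted sum = 4·69 + 4·39 + 1·11 + 0·69 + 4·21 + 2·31 = 276 + 156 + 11 + 0 + 84 + 62 = 589; overall_A = 589/15 = 39.2667.
Version B weighted sum = 4·95 + 4·57 + 1·5 + 0·58 + 4·47 + 2·51 = 380 + 228 + 5 + 0 + 188 + 102 = 903; overall_B = 903/15 = 60.2000.
Difference = 39.2667 − 60.2000 = -20.9333 ≈ -20.9.

-20.9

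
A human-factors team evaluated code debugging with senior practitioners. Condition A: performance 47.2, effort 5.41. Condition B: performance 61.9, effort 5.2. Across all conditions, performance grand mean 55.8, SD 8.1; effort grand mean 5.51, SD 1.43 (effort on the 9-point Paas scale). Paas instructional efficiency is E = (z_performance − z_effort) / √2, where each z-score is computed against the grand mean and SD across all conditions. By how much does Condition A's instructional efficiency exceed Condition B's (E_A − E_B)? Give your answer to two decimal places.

Condition A: z_P = (47.2 − 55.8)/8.1 = -1.0617; z_E = (5.41 − 5.51)/1.43 = -0.0699; E_A = (-1.0617 − (-0.0699))/√2 = -0.7013.
Condition B: z_P = (61.9 − 55.8)/8.1 = 0.7531; z_E = (5.2 − 5.51)/1.43 = -0.2168; E_B = (0.7531 − (-0.2168))/√2 = 0.6858.
E_A − E_B = -0.7013 − 0.6858 = -1.3871 ≈ -1.39.

-1.39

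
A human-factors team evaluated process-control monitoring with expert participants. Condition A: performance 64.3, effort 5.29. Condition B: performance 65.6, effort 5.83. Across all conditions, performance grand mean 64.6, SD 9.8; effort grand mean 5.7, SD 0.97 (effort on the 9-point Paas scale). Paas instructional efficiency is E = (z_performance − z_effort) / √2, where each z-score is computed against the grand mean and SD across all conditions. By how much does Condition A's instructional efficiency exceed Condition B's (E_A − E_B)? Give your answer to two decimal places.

0.30

Condition A: z_P = (64.3 − 64.6)/9.8 = -0.0306; z_E = (5.29 − 5.7)/0.97 = -0.4227; E_A = (-0.0306 − (-0.4227))/√2 = 0.2773.
Condition B: z_P = (65.6 − 64.6)/9.8 = 0.1020; z_E = (5.83 − 5.7)/0.97 = 0.1340; E_B = (0.1020 − 0.1340)/√2 = -0.0226.
E_A − E_B = 0.2773 − (-0.0226) = 0.2999 ≈ 0.30.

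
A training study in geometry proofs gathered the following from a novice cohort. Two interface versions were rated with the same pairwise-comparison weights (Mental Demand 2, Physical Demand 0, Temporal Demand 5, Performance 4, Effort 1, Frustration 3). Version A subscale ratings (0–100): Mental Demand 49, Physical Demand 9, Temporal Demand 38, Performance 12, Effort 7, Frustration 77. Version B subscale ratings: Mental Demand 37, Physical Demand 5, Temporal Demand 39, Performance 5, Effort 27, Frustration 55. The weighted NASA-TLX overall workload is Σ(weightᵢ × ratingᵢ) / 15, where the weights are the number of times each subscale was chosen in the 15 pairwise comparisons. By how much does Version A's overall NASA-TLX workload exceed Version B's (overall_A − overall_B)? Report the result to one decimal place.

Version A weighted sum = 2·49 + 0·9 + 5·38 + 4·12 + 1·7 + 3·77 = 98 + 0 + 190 + 48 + 7 + 231 = 574; overall_A = 574/15 = 38.2667.
Version B weighted sum = 2·37 + 0·5 + 5·39 + 4·5 + 1·27 + 3·55 = 74 + 0 + 195 + 20 + 27 + 165 = 481; overall_B = 481/15 = 32.0667.
Difference = 38.2667 − 32.0667 = 6.2000 ≈ 6.2.

6.2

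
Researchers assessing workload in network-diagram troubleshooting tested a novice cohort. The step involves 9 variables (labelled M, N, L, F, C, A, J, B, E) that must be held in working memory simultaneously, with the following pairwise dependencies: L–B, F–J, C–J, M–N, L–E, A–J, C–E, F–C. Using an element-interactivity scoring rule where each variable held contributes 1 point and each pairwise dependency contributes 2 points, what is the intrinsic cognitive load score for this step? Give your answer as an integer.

Count of variables held simultaneously: 9.
Count of pairwise dependencies listed: 8.
Element contribution: 9 × 1 = 9.
Interaction contribution: 8 × 2 = 16.
Intrinsic load = 9 + 16 = 25.

25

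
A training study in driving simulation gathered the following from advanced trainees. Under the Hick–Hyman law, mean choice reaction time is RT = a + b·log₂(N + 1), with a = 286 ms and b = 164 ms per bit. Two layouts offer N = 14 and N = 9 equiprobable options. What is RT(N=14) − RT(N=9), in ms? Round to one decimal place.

RT(14) = 286 + 164·log₂(15) = 286 + 164·3.9069 = 926.7316 ms.
RT(9) = 286 + 164·log₂(10) = 286 + 164·3.3219 = 830.7916 ms.
Difference = 926.7316 − 830.7916 = 95.9400 ≈ 95.9 ms.

95.9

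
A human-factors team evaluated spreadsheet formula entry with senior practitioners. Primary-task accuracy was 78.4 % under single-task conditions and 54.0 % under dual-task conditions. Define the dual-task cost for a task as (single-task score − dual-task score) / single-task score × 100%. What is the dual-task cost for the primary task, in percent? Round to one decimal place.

Cost = (78.4 − 54.0) / 78.4 × 100%
     = 24.4000 / 78.4 × 100% = 31.1224%.
≈ 31.1%.

31.1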